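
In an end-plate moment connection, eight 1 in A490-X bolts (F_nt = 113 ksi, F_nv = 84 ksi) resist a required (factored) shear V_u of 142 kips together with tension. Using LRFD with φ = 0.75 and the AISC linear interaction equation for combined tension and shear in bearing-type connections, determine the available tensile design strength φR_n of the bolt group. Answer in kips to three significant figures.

501 kips

A_b = π·1²/4 = 0.7854 in²; f_rv = 142 / (8 × 0.7854) = 22.6 ksi.
F'_nt = 1.3 F_nt − (F_nt / φF_nv) f_rv = 1.3·113 − (113/(0.75·84))·22.6 = 106.4 ksi, capped at F_nt → F'_nt = 106.4 ksi.
R_n = F'_nt · A_b · n = 106.4 × 0.7854 × 8 = 668.3 kips.
Design strength φR_n = 0.75 × 668.3 = 501 kips.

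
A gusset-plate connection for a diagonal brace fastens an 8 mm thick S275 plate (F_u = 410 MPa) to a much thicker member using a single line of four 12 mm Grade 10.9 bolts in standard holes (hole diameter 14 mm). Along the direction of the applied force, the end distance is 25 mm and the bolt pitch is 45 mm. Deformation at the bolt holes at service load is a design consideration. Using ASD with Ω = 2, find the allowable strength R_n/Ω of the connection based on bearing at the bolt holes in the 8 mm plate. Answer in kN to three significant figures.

177 kN

Per bolt r_n = 1.2 l_c t F_u ≤ 2.4 d t F_u; upper limit = 2.4 × 12 × 8 × 410 / 1000 = 94.46 kN.
Edge bolt: l_c = 25 − 14/2 = 18 mm → 1.2 × 18 × 8 × 410 / 1000 = 70.85 → r_n = 70.85 kN.
Interior bolts: l_c = 45 − 14 = 31 mm → 1.2 × 31 × 8 × 410 / 1000 = 122 → r_n = 94.46 kN.
R_n = 1 × 70.85 + 3 × 94.46 = 354.2 kN.
Allowable strength R_n/Ω = 354.2 / 2 = 177 kN.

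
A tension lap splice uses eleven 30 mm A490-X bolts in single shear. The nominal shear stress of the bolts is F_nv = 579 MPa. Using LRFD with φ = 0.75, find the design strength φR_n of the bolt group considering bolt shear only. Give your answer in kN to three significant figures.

3380 kN

A_b = π × 30² / 4 = 706.9 mm².
R_n = F_nv · A_b · n · n_s = 579 × 706.9 × 11 × 1 / 1000 = 4502 kN.
Design strength φR_n = 0.75 × 4502 = 3380 kN.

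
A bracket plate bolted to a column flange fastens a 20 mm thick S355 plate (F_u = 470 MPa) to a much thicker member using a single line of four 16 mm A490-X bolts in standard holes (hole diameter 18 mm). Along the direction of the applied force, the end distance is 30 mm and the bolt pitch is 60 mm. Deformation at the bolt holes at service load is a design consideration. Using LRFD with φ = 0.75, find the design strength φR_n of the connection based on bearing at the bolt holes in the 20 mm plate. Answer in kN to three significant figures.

990 kN

Per bolt r_n = 1.2 l_c t F_u ≤ 2.4 d t F_u; upper limit = 2.4 × 16 × 20 × 470 / 1000 = 361 kN.
Edge bolt: l_c = 30 − 18/2 = 21 mm → 1.2 × 21 × 20 × 470 / 1000 = 236.9 → r_n = 236.9 kN.
Interior bolts: l_c = 60 − 18 = 42 mm → 1.2 × 42 × 20 × 470 / 1000 = 473.8 → r_n = 361 kN.
R_n = 1 × 236.9 + 3 × 361 = 1320 kN.
Design strength φR_n = 0.75 × 1320 = 990 kN.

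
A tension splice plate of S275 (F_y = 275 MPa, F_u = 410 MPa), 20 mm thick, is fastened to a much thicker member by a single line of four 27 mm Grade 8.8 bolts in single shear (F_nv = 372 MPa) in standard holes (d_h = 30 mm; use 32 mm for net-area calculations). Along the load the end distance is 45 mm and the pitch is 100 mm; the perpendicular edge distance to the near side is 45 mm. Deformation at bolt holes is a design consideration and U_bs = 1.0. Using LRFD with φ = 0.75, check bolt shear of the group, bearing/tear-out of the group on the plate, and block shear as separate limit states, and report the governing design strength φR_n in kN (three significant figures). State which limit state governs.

639 kN (bolt shear governs)

Bolt shear: A_b = π·27²/4 = 572.6 mm²; R_n = 372 × 572.6 × 4 × 1 / 1000 = 852 kN → 0.75 × 852 = 639 kN.
Bearing: edge l_c = 30, r_n = 295.2 kN; interior l_c = 70, r_n = 531.4 kN; R_n = 295.2 + 3·531.4 = 1889 kN → 1420 kN.
Block shear: A_gv = 6900, A_nv = 4660, A_nt = 580 mm²; R_n = min(0.6F_uA_nv, 0.6F_yA_gv) + U_bs·F_u·A_nt = 1376 kN → 1030 kN.
Bolt shear governs: 639 kN.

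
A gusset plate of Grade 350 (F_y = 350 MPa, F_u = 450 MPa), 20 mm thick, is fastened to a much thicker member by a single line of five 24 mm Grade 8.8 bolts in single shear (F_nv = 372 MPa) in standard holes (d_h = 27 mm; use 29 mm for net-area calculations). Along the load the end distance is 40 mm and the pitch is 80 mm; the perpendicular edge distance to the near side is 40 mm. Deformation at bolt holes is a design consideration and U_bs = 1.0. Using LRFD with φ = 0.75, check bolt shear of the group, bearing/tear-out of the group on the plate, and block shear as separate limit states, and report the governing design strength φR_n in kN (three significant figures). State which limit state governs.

Bolt shear: A_b = π·24²/4 = 452.4 mm²; R_n = 372 × 452.4 × 5 × 1 / 1000 = 841.4 kN → 0.75 × 841.4 = 631 kN.
Bearing: edge l_c = 26.5, r_n = 286.2 kN; interior l_c = 53, r_n = 518.4 kN; R_n = 286.2 + 4·518.4 = 2360 kN → 1770 kN.
Block shear: A_gv = 7200, A_nv = 4590, A_nt = 510 mm²; R_n = min(0.6F_uA_nv, 0.6F_yA_gv) + U_bs·F_u·A_nt = 1469 kN → 1100 kN.
Bolt shear governs: 631 kN.

631 kN (bolt shear governs)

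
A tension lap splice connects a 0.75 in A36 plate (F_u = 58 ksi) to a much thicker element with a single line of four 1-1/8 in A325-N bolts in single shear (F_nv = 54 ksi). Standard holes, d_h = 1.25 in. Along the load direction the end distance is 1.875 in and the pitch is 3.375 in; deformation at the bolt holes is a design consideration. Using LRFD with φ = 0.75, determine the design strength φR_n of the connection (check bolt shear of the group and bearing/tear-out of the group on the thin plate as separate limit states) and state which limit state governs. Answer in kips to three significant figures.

Bolt shear: A_b = π·1.125²/4 = 0.994 in²; R_n = 54 × 0.994 × 4 × 1 = 214.7 kips → 0.75 × 214.7 = 161 kips.
Bearing (1.2 l_c t F_u ≤ 2.4 d t F_u): upper limit = 2.4·1.125·0.75·58 = 117.4 kips.
  Edge l_c = 1.875 − 1.25/2 = 1.25 → r_n = 65.25 kips; interior l_c = 3.375 − 1.25 = 2.125 → r_n = 110.9 kips.
  R_n,bearing = 1·65.25 + 3·110.9 = 398 kips → 0.75 × 398 = 299 kips.
Bolt shear governs: 161 kips.

161 kips (bolt shear governs)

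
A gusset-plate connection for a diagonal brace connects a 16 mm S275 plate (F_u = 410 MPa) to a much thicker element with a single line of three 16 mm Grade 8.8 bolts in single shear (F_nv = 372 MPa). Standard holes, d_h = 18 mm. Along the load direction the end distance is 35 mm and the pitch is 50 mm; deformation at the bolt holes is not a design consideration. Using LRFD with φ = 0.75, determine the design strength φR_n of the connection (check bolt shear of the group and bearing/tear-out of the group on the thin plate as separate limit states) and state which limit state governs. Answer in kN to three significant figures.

Bolt shear: A_b = π·16²/4 = 201.1 mm²; R_n = 372 × 201.1 × 3 × 1 / 1000 = 224.4 kN → 0.75 × 224.4 = 168 kN.
Bearing (1.5 l_c t F_u ≤ 3.0 d t F_u): upper limit = 3.0·16·16·410 / 1000 = 314.9 kN.
  Edge l_c = 35 − 18/2 = 26 → r_n = 255.8 kN; interior l_c = 50 − 18 = 32 → r_n = 314.9 kN.
  R_n,bearing = 1·255.8 + 2·314.9 = 885.6 kN → 0.75 × 885.6 = 664 kN.
Bolt shear governs: 168 kN.

168 kN (bolt shear governs)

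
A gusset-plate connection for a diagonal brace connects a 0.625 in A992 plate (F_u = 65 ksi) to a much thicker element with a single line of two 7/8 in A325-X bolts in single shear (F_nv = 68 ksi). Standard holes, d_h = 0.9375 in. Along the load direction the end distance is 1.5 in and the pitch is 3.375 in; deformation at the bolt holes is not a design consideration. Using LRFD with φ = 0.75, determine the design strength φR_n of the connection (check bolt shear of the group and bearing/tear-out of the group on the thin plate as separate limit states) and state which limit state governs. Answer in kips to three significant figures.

61.3 kips (bolt shear governs)

Bolt shear: A_b = π·0.875²/4 = 0.6013 in²; R_n = 68 × 0.6013 × 2 × 1 = 81.78 kips → 0.75 × 81.78 = 61.3 kips.
Bearing (1.5 l_c t F_u ≤ 3.0 d t F_u): upper limit = 3.0·0.875·0.625·65 = 106.6 kips.
  Edge l_c = 1.5 − 0.9375/2 = 1.031 → r_n = 62.84 kips; interior l_c = 3.375 − 0.9375 = 2.438 → r_n = 106.6 kips.
  R_n,bearing = 1·62.84 + 1·106.6 = 169.5 kips → 0.75 × 169.5 = 127 kips.
Bolt shear governs: 61.3 kips.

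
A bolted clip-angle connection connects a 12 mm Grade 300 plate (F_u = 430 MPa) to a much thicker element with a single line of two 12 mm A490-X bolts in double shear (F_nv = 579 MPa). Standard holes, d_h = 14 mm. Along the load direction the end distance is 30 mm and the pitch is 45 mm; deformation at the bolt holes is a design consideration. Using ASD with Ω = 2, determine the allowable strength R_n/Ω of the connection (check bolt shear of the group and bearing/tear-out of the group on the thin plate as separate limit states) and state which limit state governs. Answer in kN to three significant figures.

Bolt shear: A_b = π·12²/4 = 113.1 mm²; R_n = 579 × 113.1 × 2 × 2 / 1000 = 261.9 kN → 261.9 / 2 = 131 kN.
Bearing (1.2 l_c t F_u ≤ 2.4 d t F_u): upper limit = 2.4·12·12·430 / 1000 = 148.6 kN.
  Edge l_c = 30 − 14/2 = 23 → r_n = 142.4 kN; interior l_c = 45 − 14 = 31 → r_n = 148.6 kN.
  R_n,bearing = 1·142.4 + 1·148.6 = 291 kN → 291 / 2 = 146 kN.
Bolt shear governs: 131 kN.

131 kN (bolt shear governs)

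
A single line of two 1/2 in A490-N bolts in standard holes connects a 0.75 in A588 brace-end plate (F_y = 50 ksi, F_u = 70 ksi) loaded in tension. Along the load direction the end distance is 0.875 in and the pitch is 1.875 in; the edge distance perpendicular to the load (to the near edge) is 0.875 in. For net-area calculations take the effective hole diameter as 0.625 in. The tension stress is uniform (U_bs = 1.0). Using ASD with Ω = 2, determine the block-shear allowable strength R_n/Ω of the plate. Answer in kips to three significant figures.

43.3 kips

Shear plane L_v = 0.875 + 1·1.875 = 2.75 in; A_gv = 2.75 × 0.75 = 2.062 in².
A_nv = (2.75 − 1.5·0.625) × 0.75 = 1.359 in².
A_nt = (0.875 − 0.5·0.625) × 0.75 = 0.4219 in².
0.6 F_u A_nv = 57.09 kips; 0.6 F_y A_gv = 61.88 kips → shear rupture governs the shear term.
R_n = 57.09 + 1.0 × 70 × 0.4219 = 86.62 kips.
Allowable strength R_n/Ω = 86.62 / 2 = 43.3 kips.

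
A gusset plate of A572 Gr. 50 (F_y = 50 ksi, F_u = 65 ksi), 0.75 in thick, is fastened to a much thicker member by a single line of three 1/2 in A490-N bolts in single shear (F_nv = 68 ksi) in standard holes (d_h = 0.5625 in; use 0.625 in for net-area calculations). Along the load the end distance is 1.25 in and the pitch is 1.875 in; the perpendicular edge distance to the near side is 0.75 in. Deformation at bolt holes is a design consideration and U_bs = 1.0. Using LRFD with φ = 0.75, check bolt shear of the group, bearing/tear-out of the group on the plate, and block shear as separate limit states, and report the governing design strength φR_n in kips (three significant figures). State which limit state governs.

30 kips (bolt shear governs)

Bolt shear: A_b = π·0.5²/4 = 0.1963 in²; R_n = 68 × 0.1963 × 3 × 1 = 40.06 kips → 0.75 × 40.06 = 30 kips.
Bearing: edge l_c = 0.9688, r_n = 56.67 kips; interior l_c = 1.312, r_n = 58.5 kips; R_n = 56.67 + 2·58.5 = 173.7 kips → 130 kips.
Block shear: A_gv = 3.75, A_nv = 2.578, A_nt = 0.3281 in²; R_n = min(0.6F_uA_nv, 0.6F_yA_gv) + U_bs·F_u·A_nt = 121.9 kips → 91.4 kips.
Bolt shear governs: 30 kips.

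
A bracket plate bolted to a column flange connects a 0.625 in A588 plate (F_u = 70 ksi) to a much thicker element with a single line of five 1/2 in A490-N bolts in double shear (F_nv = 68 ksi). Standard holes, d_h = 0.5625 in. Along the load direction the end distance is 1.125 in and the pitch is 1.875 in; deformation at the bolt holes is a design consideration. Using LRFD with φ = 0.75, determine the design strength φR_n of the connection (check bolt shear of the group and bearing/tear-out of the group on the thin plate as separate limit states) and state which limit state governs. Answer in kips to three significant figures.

Bolt shear: A_b = π·0.5²/4 = 0.1963 in²; R_n = 68 × 0.1963 × 5 × 2 = 133.5 kips → 0.75 × 133.5 = 100 kips.
Bearing (1.2 l_c t F_u ≤ 2.4 d t F_u): upper limit = 2.4·0.5·0.625·70 = 52.5 kips.
  Edge l_c = 1.125 − 0.5625/2 = 0.8438 → r_n = 44.3 kips; interior l_c = 1.875 − 0.5625 = 1.312 → r_n = 52.5 kips.
  R_n,bearing = 1·44.3 + 4·52.5 = 254.3 kips → 0.75 × 254.3 = 191 kips.
Bolt shear governs: 100 kips.

100 kips (bolt shear governs)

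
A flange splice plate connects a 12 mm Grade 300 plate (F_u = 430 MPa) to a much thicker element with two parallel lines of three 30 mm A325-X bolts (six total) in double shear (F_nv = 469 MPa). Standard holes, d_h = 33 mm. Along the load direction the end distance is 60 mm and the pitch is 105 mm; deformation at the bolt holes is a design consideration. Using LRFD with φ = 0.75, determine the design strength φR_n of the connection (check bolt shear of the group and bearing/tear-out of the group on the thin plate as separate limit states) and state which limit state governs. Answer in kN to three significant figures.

1520 kN (bearing governs)

Bolt shear: A_b = π·30²/4 = 706.9 mm²; R_n = 469 × 706.9 × 6 × 2 / 1000 = 3978 kN → 0.75 × 3978 = 2980 kN.
Bearing (1.2 l_c t F_u ≤ 2.4 d t F_u): upper limit = 2.4·30·12·430 / 1000 = 371.5 kN.
  Edge l_c = 60 − 33/2 = 43.5 → r_n = 269.4 kN; interior l_c = 105 − 33 = 72 → r_n = 371.5 kN.
  R_n,bearing = 2·269.4 + 4·371.5 = 2025 kN → 0.75 × 2025 = 1520 kN.
Bearing governs: 1520 kN.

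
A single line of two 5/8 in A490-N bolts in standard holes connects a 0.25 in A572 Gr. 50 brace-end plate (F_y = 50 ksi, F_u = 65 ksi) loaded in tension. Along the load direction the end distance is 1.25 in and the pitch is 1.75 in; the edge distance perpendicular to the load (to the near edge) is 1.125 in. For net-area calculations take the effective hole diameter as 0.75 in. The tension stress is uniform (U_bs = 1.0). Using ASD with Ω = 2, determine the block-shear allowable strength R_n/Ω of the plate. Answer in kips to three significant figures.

15.2 kips

Shear plane L_v = 1.25 + 1·1.75 = 3 in; A_gv = 3 × 0.25 = 0.75 in².
A_nv = (3 − 1.5·0.75) × 0.25 = 0.4688 in².
A_nt = (1.125 − 0.5·0.75) × 0.25 = 0.1875 in².
0.6 F_u A_nv = 18.28 kips; 0.6 F_y A_gv = 22.5 kips → shear rupture governs the shear term.
R_n = 18.28 + 1.0 × 65 × 0.1875 = 30.47 kips.
Allowable strength R_n/Ω = 30.47 / 2 = 15.2 kips.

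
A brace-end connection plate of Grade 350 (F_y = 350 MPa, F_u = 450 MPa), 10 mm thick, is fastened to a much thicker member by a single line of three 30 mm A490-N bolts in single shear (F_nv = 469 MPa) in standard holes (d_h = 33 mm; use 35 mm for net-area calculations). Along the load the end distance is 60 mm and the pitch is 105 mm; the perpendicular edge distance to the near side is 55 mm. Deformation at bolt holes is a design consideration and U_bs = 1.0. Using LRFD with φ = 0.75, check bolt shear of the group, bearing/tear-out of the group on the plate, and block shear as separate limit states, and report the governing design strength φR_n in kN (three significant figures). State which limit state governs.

496 kN (block shear governs)

Bolt shear: A_b = π·30²/4 = 706.9 mm²; R_n = 469 × 706.9 × 3 × 1 / 1000 = 994.5 kN → 0.75 × 994.5 = 746 kN.
Bearing: edge l_c = 43.5, r_n = 234.9 kN; interior l_c = 72, r_n = 324 kN; R_n = 234.9 + 2·324 = 882.9 kN → 662 kN.
Block shear: A_gv = 2700, A_nv = 1825, A_nt = 375 mm²; R_n = min(0.6F_uA_nv, 0.6F_yA_gv) + U_bs·F_u·A_nt = 661.5 kN → 496 kN.
Block shear governs: 496 kN.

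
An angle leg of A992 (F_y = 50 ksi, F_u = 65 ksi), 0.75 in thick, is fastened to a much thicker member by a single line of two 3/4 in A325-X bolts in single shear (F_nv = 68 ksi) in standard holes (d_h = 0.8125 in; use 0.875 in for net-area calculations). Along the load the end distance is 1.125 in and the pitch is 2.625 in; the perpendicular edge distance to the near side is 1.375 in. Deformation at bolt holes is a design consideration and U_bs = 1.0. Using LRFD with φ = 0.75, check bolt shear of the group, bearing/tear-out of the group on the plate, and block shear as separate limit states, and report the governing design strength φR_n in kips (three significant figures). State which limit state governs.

Bolt shear: A_b = π·0.75²/4 = 0.4418 in²; R_n = 68 × 0.4418 × 2 × 1 = 60.08 kips → 0.75 × 60.08 = 45.1 kips.
Bearing: edge l_c = 0.7188, r_n = 42.05 kips; interior l_c = 1.812, r_n = 87.75 kips; R_n = 42.05 + 1·87.75 = 129.8 kips → 97.3 kips.
Block shear: A_gv = 2.812, A_nv = 1.828, A_nt = 0.7031 in²; R_n = min(0.6F_uA_nv, 0.6F_yA_gv) + U_bs·F_u·A_nt = 117 kips → 87.8 kips.
Bolt shear governs: 45.1 kips.

45.1 kips (bolt shear governs)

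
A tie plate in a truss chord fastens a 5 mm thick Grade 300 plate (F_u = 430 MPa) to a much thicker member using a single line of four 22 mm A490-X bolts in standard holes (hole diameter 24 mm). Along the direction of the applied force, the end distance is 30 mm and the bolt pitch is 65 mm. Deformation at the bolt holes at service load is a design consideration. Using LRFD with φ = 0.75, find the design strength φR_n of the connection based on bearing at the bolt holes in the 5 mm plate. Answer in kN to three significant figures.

Per bolt r_n = 1.2 l_c t F_u ≤ 2.4 d t F_u; upper limit = 2.4 × 22 × 5 × 430 / 1000 = 113.5 kN.
Edge bolt: l_c = 30 − 24/2 = 18 mm → 1.2 × 18 × 5 × 430 / 1000 = 46.44 → r_n = 46.44 kN.
Interior bolts: l_c = 65 − 24 = 41 mm → 1.2 × 41 × 5 × 430 / 1000 = 105.8 → r_n = 105.8 kN.
R_n = 1 × 46.44 + 3 × 105.8 = 363.8 kN.
Design strength φR_n = 0.75 × 363.8 = 273 kN.

273 kN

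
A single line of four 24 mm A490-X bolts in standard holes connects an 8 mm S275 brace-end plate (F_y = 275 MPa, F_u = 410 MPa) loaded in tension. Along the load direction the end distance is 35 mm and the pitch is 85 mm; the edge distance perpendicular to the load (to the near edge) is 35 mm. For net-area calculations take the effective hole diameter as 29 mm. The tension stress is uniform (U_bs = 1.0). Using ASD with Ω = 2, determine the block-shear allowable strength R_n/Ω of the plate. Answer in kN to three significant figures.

219 kN

Shear plane L_v = 35 + 3·85 = 290 mm; A_gv = 290 × 8 = 2320 mm².
A_nv = (290 − 3.5·29) × 8 = 1508 mm².
A_nt = (35 − 0.5·29) × 8 = 164 mm².
0.6 F_u A_nv = 371 kN; 0.6 F_y A_gv = 382.8 kN → shear rupture governs the shear term.
R_n = 371 + 1.0 × 410 × 164 / 1000 = 438.2 kN.
Allowable strength R_n/Ω = 438.2 / 2 = 219 kN.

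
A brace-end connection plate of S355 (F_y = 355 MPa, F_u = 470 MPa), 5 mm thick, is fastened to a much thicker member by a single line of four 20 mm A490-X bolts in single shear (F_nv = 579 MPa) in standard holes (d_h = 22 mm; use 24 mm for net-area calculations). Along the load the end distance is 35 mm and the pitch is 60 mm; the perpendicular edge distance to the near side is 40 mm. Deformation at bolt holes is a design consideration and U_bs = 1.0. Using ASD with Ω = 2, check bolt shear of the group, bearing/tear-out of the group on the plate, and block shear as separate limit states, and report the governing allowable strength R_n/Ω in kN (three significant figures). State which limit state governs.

Bolt shear: A_b = π·20²/4 = 314.2 mm²; R_n = 579 × 314.2 × 4 × 1 / 1000 = 727.6 kN → 727.6 / 2 = 364 kN.
Bearing: edge l_c = 24, r_n = 67.68 kN; interior l_c = 38, r_n = 107.2 kN; R_n = 67.68 + 3·107.2 = 389.2 kN → 195 kN.
Block shear: A_gv = 1075, A_nv = 655, A_nt = 140 mm²; R_n = min(0.6F_uA_nv, 0.6F_yA_gv) + U_bs·F_u·A_nt = 250.5 kN → 125 kN.
Block shear governs: 125 kN.

125 kN (block shear governs)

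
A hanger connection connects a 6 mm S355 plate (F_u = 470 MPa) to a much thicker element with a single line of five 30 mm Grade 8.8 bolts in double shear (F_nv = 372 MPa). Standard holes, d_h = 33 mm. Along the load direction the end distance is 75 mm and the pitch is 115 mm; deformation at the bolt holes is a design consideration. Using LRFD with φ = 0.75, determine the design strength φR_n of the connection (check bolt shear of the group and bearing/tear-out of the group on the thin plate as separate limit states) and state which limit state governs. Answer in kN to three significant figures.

Bolt shear: A_b = π·30²/4 = 706.9 mm²; R_n = 372 × 706.9 × 5 × 2 / 1000 = 2630 kN → 0.75 × 2630 = 1970 kN.
Bearing (1.2 l_c t F_u ≤ 2.4 d t F_u): upper limit = 2.4·30·6·470 / 1000 = 203 kN.
  Edge l_c = 75 − 33/2 = 58.5 → r_n = 198 kN; interior l_c = 115 − 33 = 82 → r_n = 203 kN.
  R_n,bearing = 1·198 + 4·203 = 1010 kN → 0.75 × 1010 = 758 kN.
Bearing governs: 758 kN.

758 kN (bearing governs)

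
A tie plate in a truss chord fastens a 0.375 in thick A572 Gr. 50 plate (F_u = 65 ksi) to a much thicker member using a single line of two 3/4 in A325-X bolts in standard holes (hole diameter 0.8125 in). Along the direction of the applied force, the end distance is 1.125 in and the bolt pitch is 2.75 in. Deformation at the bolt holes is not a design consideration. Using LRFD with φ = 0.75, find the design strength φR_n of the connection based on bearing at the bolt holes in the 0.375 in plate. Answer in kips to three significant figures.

60.8 kips

Per bolt r_n = 1.5 l_c t F_u ≤ 3.0 d t F_u; upper limit = 3.0 × 0.75 × 0.375 × 65 = 54.84 kips.
Edge bolt: l_c = 1.125 − 0.8125/2 = 0.7188 in → 1.5 × 0.7188 × 0.375 × 65 = 26.28 → r_n = 26.28 kips.
Interior bolts: l_c = 2.75 − 0.8125 = 1.938 in → 1.5 × 1.938 × 0.375 × 65 = 70.84 → r_n = 54.84 kips.
R_n = 1 × 26.28 + 1 × 54.84 = 81.12 kips.
Design strength φR_n = 0.75 × 81.12 = 60.8 kips.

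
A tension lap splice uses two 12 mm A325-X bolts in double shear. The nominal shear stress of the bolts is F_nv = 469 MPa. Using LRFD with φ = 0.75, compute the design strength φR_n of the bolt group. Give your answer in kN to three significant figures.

159 kN

A_b = π × 12² / 4 = 113.1 mm².
R_n = F_nv · A_b · n · n_s = 469 × 113.1 × 2 × 2 / 1000 = 212.2 kN.
Design strength φR_n = 0.75 × 212.2 = 159 kN.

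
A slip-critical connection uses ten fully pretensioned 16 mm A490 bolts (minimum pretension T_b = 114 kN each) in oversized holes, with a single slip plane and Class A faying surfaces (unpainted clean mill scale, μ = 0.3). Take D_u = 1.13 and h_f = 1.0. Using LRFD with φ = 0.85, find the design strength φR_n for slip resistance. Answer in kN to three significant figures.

R_n = μ · D_u · h_f · T_b · n_s · n_b = 0.3 × 1.13 × 1.0 × 114 × 1 × 10 = 386.5 kN.
Design strength φR_n = 0.85 × 386.5 = 328 kN.

328 kN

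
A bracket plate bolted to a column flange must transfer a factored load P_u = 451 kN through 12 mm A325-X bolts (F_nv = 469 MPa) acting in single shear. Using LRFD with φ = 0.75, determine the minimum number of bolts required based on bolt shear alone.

A_b = π·12²/4 = 113.1 mm².
Per-bolt design strength φR_n = 0.75 × 469 × 113.1 × 1 / 1000 = 39.78 kN.
n ≥ 451 / 39.78 = 11.34 → use 12 bolts.

12 bolts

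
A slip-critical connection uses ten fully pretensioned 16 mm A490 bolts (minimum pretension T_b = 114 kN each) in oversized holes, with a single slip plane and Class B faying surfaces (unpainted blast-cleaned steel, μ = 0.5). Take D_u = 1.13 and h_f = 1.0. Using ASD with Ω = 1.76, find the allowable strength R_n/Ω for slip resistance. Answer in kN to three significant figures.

366 kN

R_n = μ · D_u · h_f · T_b · n_s · n_b = 0.5 × 1.13 × 1.0 × 114 × 1 × 10 = 644.1 kN.
Allowable strength R_n/Ω = 644.1 / 1.76 = 366 kN.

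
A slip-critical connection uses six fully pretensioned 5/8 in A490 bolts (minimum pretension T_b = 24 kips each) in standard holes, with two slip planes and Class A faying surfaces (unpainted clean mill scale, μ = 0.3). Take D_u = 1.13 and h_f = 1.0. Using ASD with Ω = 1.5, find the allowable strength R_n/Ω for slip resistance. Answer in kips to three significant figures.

65.1 kips

R_n = μ · D_u · h_f · T_b · n_s · n_b = 0.3 × 1.13 × 1.0 × 24 × 2 × 6 = 97.63 kips.
Allowable strength R_n/Ω = 97.63 / 1.5 = 65.1 kips.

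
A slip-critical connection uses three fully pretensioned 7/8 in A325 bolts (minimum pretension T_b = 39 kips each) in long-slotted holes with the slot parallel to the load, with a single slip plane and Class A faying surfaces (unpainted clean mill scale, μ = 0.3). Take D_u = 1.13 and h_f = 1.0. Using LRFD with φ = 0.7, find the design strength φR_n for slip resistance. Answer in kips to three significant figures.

27.8 kips

R_n = μ · D_u · h_f · T_b · n_s · n_b = 0.3 × 1.13 × 1.0 × 39 × 1 × 3 = 39.66 kips.
Design strength φR_n = 0.7 × 39.66 = 27.8 kips.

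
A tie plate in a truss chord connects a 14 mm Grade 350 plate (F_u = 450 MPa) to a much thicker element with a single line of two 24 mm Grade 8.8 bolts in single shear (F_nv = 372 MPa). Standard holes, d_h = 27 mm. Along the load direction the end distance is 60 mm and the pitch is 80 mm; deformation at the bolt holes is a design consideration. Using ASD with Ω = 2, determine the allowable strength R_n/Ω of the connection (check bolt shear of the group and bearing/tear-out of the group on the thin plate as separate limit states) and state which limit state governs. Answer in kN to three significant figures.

168 kN (bolt shear governs)

Bolt shear: A_b = π·24²/4 = 452.4 mm²; R_n = 372 × 452.4 × 2 × 1 / 1000 = 336.6 kN → 336.6 / 2 = 168 kN.
Bearing (1.2 l_c t F_u ≤ 2.4 d t F_u): upper limit = 2.4·24·14·450 / 1000 = 362.9 kN.
  Edge l_c = 60 − 27/2 = 46.5 → r_n = 351.5 kN; interior l_c = 80 − 27 = 53 → r_n = 362.9 kN.
  R_n,bearing = 1·351.5 + 1·362.9 = 714.4 kN → 714.4 / 2 = 357 kN.
Bolt shear governs: 168 kN.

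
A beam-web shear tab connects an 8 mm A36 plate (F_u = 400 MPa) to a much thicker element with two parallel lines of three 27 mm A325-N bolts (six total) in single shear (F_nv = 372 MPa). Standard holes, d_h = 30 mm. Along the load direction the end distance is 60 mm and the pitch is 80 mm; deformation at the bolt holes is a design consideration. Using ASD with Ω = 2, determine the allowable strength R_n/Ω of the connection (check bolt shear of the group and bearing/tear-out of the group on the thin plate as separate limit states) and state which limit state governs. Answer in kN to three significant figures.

Bolt shear: A_b = π·27²/4 = 572.6 mm²; R_n = 372 × 572.6 × 6 × 1 / 1000 = 1278 kN → 1278 / 2 = 639 kN.
Bearing (1.2 l_c t F_u ≤ 2.4 d t F_u): upper limit = 2.4·27·8·400 / 1000 = 207.4 kN.
  Edge l_c = 60 − 30/2 = 45 → r_n = 172.8 kN; interior l_c = 80 − 30 = 50 → r_n = 192 kN.
  R_n,bearing = 2·172.8 + 4·192 = 1114 kN → 1114 / 2 = 557 kN.
Bearing governs: 557 kN.

557 kN (bearing governs)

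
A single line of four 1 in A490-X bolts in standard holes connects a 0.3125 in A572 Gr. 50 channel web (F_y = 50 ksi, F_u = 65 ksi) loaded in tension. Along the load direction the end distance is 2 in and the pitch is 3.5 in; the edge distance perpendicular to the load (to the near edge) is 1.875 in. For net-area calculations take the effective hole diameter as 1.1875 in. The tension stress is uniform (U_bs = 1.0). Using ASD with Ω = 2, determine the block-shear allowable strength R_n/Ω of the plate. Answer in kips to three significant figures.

Shear plane L_v = 2 + 3·3.5 = 12.5 in; A_gv = 12.5 × 0.3125 = 3.906 in².
A_nv = (12.5 − 3.5·1.1875) × 0.3125 = 2.607 in².
A_nt = (1.875 − 0.5·1.1875) × 0.3125 = 0.4004 in².
0.6 F_u A_nv = 101.7 kips; 0.6 F_y A_gv = 117.2 kips → shear rupture governs the shear term.
R_n = 101.7 + 1.0 × 65 × 0.4004 = 127.7 kips.
Allowable strength R_n/Ω = 127.7 / 2 = 63.9 kips.

63.9 kips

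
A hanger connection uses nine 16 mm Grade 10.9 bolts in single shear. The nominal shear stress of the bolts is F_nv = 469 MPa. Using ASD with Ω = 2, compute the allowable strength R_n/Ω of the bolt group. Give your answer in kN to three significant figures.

A_b = π × 16² / 4 = 201.1 mm².
R_n = F_nv · A_b · n · n_s = 469 × 201.1 × 9 × 1 / 1000 = 848.7 kN.
Allowable strength R_n/Ω = 848.7 / 2 = 424 kN.

424 kN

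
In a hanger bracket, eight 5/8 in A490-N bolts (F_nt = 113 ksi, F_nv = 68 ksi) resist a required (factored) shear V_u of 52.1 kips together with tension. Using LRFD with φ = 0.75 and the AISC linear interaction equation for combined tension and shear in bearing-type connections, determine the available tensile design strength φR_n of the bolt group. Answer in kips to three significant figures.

A_b = π·0.625²/4 = 0.3068 in²; f_rv = 52.1 / (8 × 0.3068) = 21.23 ksi.
F'_nt = 1.3 F_nt − (F_nt / φF_nv) f_rv = 1.3·113 − (113/(0.75·68))·21.23 = 99.87 ksi, capped at F_nt → F'_nt = 99.87 ksi.
R_n = F'_nt · A_b · n = 99.87 × 0.3068 × 8 = 245.1 kips.
Design strength φR_n = 0.75 × 245.1 = 184 kips.

184 kips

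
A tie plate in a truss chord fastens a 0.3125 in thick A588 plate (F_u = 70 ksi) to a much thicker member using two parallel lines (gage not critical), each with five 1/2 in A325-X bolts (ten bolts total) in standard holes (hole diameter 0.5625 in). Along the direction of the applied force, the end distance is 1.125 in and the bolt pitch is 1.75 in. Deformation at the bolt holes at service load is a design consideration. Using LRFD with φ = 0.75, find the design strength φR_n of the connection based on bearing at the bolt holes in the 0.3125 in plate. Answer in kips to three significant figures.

Per bolt r_n = 1.2 l_c t F_u ≤ 2.4 d t F_u; upper limit = 2.4 × 0.5 × 0.3125 × 70 = 26.25 kips.
Edge bolt: l_c = 1.125 − 0.5625/2 = 0.8438 in → 1.2 × 0.8438 × 0.3125 × 70 = 22.15 → r_n = 22.15 kips.
Interior bolts: l_c = 1.75 − 0.5625 = 1.188 in → 1.2 × 1.188 × 0.3125 × 70 = 31.17 → r_n = 26.25 kips.
R_n = 2 × 22.15 + 8 × 26.25 = 254.3 kips.
Design strength φR_n = 0.75 × 254.3 = 191 kips.

191 kips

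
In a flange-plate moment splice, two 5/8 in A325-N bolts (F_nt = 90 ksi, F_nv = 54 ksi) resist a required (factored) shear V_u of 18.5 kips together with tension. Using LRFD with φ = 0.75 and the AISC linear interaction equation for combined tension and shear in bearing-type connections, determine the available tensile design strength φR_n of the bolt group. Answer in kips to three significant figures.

23 kips

A_b = π·0.625²/4 = 0.3068 in²; f_rv = 18.5 / (2 × 0.3068) = 30.15 ksi.
F'_nt = 1.3 F_nt − (F_nt / φF_nv) f_rv = 1.3·90 − (90/(0.75·54))·30.15 = 50 ksi, capped at F_nt → F'_nt = 50 ksi.
R_n = F'_nt · A_b · n = 50 × 0.3068 × 2 = 30.68 kips.
Design strength φR_n = 0.75 × 30.68 = 23 kips.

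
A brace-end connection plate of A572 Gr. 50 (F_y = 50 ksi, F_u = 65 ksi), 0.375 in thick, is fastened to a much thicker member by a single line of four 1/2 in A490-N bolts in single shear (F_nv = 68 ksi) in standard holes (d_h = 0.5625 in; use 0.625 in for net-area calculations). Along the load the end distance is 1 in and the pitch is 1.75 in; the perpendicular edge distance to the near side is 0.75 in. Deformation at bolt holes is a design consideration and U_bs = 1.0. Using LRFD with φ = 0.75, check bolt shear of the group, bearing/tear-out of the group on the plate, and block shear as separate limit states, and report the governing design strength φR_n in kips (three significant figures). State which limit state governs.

Bolt shear: A_b = π·0.5²/4 = 0.1963 in²; R_n = 68 × 0.1963 × 4 × 1 = 53.41 kips → 0.75 × 53.41 = 40.1 kips.
Bearing: edge l_c = 0.7188, r_n = 21.02 kips; interior l_c = 1.188, r_n = 29.25 kips; R_n = 21.02 + 3·29.25 = 108.8 kips → 81.6 kips.
Block shear: A_gv = 2.344, A_nv = 1.523, A_nt = 0.1641 in²; R_n = min(0.6F_uA_nv, 0.6F_yA_gv) + U_bs·F_u·A_nt = 70.08 kips → 52.6 kips.
Bolt shear governs: 40.1 kips.

40.1 kips (bolt shear governs)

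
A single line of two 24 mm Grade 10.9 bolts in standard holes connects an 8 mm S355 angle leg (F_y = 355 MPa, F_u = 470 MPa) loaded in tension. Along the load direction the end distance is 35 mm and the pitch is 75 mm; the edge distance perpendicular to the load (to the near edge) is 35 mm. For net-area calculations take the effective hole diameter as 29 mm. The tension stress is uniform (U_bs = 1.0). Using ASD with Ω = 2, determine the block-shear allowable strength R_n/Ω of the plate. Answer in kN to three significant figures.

Shear plane L_v = 35 + 1·75 = 110 mm; A_gv = 110 × 8 = 880 mm².
A_nv = (110 − 1.5·29) × 8 = 532 mm².
A_nt = (35 − 0.5·29) × 8 = 164 mm².
0.6 F_u A_nv = 150 kN; 0.6 F_y A_gv = 187.4 kN → shear rupture governs the shear term.
R_n = 150 + 1.0 × 470 × 164 / 1000 = 227.1 kN.
Allowable strength R_n/Ω = 227.1 / 2 = 114 kN.

114 kN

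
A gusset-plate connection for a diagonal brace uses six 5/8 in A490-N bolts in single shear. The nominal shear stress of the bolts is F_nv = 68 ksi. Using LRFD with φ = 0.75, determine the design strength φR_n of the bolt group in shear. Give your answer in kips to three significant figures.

A_b = π × 0.625² / 4 = 0.3068 in².
R_n = F_nv · A_b · n · n_s = 68 × 0.3068 × 6 × 1 = 125.2 kips.
Design strength φR_n = 0.75 × 125.2 = 93.9 kips.

93.9 kips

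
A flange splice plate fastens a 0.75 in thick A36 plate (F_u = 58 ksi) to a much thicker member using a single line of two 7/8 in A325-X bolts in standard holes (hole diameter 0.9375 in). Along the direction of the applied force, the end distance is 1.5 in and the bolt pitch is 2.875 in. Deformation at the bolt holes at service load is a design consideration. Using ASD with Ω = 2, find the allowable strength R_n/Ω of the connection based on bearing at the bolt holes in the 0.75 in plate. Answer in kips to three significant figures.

Per bolt r_n = 1.2 l_c t F_u ≤ 2.4 d t F_u; upper limit = 2.4 × 0.875 × 0.75 × 58 = 91.35 kips.
Edge bolt: l_c = 1.5 − 0.9375/2 = 1.031 in → 1.2 × 1.031 × 0.75 × 58 = 53.83 → r_n = 53.83 kips.
Interior bolts: l_c = 2.875 − 0.9375 = 1.938 in → 1.2 × 1.938 × 0.75 × 58 = 101.1 → r_n = 91.35 kips.
R_n = 1 × 53.83 + 1 × 91.35 = 145.2 kips.
Allowable strength R_n/Ω = 145.2 / 2 = 72.6 kips.

72.6 kips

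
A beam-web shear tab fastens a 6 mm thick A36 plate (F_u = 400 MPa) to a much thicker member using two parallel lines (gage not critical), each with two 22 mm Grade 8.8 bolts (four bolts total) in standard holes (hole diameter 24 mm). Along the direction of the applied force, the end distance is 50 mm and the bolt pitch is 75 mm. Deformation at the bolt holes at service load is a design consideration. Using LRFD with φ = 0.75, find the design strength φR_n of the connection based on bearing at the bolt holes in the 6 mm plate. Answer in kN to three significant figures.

354 kN

Per bolt r_n = 1.2 l_c t F_u ≤ 2.4 d t F_u; upper limit = 2.4 × 22 × 6 × 400 / 1000 = 126.7 kN.
Edge bolt: l_c = 50 − 24/2 = 38 mm → 1.2 × 38 × 6 × 400 / 1000 = 109.4 → r_n = 109.4 kN.
Interior bolts: l_c = 75 − 24 = 51 mm → 1.2 × 51 × 6 × 400 / 1000 = 146.9 → r_n = 126.7 kN.
R_n = 2 × 109.4 + 2 × 126.7 = 472.3 kN.
Design strength φR_n = 0.75 × 472.3 = 354 kN.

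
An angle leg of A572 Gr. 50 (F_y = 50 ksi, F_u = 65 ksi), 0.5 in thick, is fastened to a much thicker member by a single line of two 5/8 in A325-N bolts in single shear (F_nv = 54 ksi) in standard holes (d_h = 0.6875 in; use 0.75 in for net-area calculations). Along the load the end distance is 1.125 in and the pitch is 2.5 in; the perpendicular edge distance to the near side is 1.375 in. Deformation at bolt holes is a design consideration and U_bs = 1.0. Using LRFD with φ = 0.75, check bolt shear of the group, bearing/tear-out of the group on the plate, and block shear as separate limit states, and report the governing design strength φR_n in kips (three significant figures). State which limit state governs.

Bolt shear: A_b = π·0.625²/4 = 0.3068 in²; R_n = 54 × 0.3068 × 2 × 1 = 33.13 kips → 0.75 × 33.13 = 24.9 kips.
Bearing: edge l_c = 0.7812, r_n = 30.47 kips; interior l_c = 1.812, r_n = 48.75 kips; R_n = 30.47 + 1·48.75 = 79.22 kips → 59.4 kips.
Block shear: A_gv = 1.812, A_nv = 1.25, A_nt = 0.5 in²; R_n = min(0.6F_uA_nv, 0.6F_yA_gv) + U_bs·F_u·A_nt = 81.25 kips → 60.9 kips.
Bolt shear governs: 24.9 kips.

24.9 kips (bolt shear governs)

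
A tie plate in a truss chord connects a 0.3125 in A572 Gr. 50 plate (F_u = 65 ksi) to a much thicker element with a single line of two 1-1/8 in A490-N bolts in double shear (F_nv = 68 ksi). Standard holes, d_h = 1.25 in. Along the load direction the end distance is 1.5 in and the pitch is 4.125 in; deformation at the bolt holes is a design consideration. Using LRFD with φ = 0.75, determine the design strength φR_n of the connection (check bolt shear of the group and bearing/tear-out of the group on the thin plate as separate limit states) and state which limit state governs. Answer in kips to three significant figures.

Bolt shear: A_b = π·1.125²/4 = 0.994 in²; R_n = 68 × 0.994 × 2 × 2 = 270.4 kips → 0.75 × 270.4 = 203 kips.
Bearing (1.2 l_c t F_u ≤ 2.4 d t F_u): upper limit = 2.4·1.125·0.3125·65 = 54.84 kips.
  Edge l_c = 1.5 − 1.25/2 = 0.875 → r_n = 21.33 kips; interior l_c = 4.125 − 1.25 = 2.875 → r_n = 54.84 kips.
  R_n,bearing = 1·21.33 + 1·54.84 = 76.17 kips → 0.75 × 76.17 = 57.1 kips.
Bearing governs: 57.1 kips.

57.1 kips (bearing governs)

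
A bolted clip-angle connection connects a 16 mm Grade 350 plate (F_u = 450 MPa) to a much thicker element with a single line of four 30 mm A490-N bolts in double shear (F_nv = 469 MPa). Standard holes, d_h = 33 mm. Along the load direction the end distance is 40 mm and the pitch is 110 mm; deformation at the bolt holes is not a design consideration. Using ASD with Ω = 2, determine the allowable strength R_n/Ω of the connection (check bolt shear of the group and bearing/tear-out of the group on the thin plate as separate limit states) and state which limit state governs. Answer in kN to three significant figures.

1100 kN (bearing governs)

Bolt shear: A_b = π·30²/4 = 706.9 mm²; R_n = 469 × 706.9 × 4 × 2 / 1000 = 2652 kN → 2652 / 2 = 1330 kN.
Bearing (1.5 l_c t F_u ≤ 3.0 d t F_u): upper limit = 3.0·30·16·450 / 1000 = 648 kN.
  Edge l_c = 40 − 33/2 = 23.5 → r_n = 253.8 kN; interior l_c = 110 − 33 = 77 → r_n = 648 kN.
  R_n,bearing = 1·253.8 + 3·648 = 2198 kN → 2198 / 2 = 1100 kN.
Bearing governs: 1100 kN.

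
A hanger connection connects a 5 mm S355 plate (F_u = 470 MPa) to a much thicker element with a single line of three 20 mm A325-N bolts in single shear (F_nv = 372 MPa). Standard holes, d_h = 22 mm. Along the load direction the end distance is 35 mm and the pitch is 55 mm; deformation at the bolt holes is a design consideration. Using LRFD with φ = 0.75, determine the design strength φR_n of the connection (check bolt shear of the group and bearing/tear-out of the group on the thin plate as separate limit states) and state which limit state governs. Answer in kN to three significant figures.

190 kN (bearing governs)

Bolt shear: A_b = π·20²/4 = 314.2 mm²; R_n = 372 × 314.2 × 3 × 1 / 1000 = 350.6 kN → 0.75 × 350.6 = 263 kN.
Bearing (1.2 l_c t F_u ≤ 2.4 d t F_u): upper limit = 2.4·20·5·470 / 1000 = 112.8 kN.
  Edge l_c = 35 − 22/2 = 24 → r_n = 67.68 kN; interior l_c = 55 − 22 = 33 → r_n = 93.06 kN.
  R_n,bearing = 1·67.68 + 2·93.06 = 253.8 kN → 0.75 × 253.8 = 190 kN.
Bearing governs: 190 kN.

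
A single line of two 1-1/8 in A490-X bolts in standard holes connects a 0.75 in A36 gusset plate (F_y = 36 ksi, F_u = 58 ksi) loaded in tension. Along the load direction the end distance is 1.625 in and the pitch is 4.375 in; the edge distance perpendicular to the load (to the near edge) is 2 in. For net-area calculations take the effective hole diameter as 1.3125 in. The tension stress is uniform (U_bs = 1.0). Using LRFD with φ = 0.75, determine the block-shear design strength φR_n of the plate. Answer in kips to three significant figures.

Shear plane L_v = 1.625 + 1·4.375 = 6 in; A_gv = 6 × 0.75 = 4.5 in².
A_nv = (6 − 1.5·1.3125) × 0.75 = 3.023 in².
A_nt = (2 − 0.5·1.3125) × 0.75 = 1.008 in².
0.6 F_u A_nv = 105.2 kips; 0.6 F_y A_gv = 97.2 kips → shear yielding governs the shear term.
R_n = 97.2 + 1.0 × 58 × 1.008 = 155.7 kips.
Design strength φR_n = 0.75 × 155.7 = 117 kips.

117 kips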